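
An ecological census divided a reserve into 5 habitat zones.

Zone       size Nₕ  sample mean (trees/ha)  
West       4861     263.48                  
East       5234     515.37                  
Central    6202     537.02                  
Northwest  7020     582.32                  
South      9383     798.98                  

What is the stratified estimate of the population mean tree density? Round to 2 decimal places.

577.78

x̄_st = (Σ Nₕx̄ₕ) / (Σ Nₕ) = (4861·263.48 + 5234·515.37 + 6202·537.02 + 7020·582.32 + 9383·798.98) / 32700
= 18893536.64 / 32700 = 577.7840... → 577.78.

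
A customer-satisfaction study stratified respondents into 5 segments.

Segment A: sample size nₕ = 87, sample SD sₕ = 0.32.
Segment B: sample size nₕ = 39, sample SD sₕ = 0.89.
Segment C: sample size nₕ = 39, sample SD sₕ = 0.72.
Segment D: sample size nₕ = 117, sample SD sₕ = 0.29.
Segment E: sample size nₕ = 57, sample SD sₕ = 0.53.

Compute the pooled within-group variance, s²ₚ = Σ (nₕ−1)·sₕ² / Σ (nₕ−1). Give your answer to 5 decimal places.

0.25177

Degrees of freedom: 86 + 38 + 38 + 116 + 56 = 334.
Σ(nₕ−1)sₕ² = 86·0.1024 + 38·0.7921 + 38·0.5184 + 116·0.0841 + 56·0.2809 = 84.0914.
s²ₚ = 84.0914 / 334 = 0.2517707... → 0.25177.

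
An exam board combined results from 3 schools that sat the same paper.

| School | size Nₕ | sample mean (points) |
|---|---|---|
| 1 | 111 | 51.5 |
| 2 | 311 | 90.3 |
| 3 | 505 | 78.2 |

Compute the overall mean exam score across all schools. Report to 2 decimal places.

x̄_st = (Σ Nₕx̄ₕ) / (Σ Nₕ) = (111·51.5 + 311·90.3 + 505·78.2) / 927
= 73290.8 / 927 = 79.0624... → 79.06.

79.06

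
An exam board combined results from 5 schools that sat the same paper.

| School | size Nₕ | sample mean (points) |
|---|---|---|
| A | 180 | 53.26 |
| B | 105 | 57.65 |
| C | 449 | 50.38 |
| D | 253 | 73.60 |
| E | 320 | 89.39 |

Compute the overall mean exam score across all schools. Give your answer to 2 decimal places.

N = 180 + 105 + 449 + 253 + 320 = 1307.
The stratified mean weights each stratum mean by its population share Nₕ/N.
Σ Nₕx̄ₕ = 180·53.26 + 105·57.65 + 449·50.38 + 253·73.60 + 320·89.39 = 9586.8 + 6053.25 + 22620.62 + 18620.8 + 28604.8 = 85486.27.
Divide by N: 85486.27 / 1307 = 65.4065... → 65.41.

65.41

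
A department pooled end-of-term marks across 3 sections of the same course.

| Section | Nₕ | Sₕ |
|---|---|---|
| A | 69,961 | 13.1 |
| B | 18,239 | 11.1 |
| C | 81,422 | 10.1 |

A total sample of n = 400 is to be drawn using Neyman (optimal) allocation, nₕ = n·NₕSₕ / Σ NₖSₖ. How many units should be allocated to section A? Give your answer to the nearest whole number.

189

Σ NₕSₕ = 69961·13.1 + 18239·11.1 + 81422·10.1 = 1941304.2.
Share for A: 916489.1/1941304.2 = 0.47210.
n_A = 400 × 0.47210 = 188.840... → 189.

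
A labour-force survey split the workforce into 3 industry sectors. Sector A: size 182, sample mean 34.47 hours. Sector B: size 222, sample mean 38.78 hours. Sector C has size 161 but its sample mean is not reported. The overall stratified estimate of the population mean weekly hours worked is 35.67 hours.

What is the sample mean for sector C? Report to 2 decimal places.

Σ Nₕx̄ₕ = N·μ, so 161·x̄_C = 565·35.67 − (182·34.47 + 222·38.78).
= 20153.55 − 14882.7 = 5270.85.
x̄_C = 5270.85 / 161 = 32.7382... → 32.74.

32.74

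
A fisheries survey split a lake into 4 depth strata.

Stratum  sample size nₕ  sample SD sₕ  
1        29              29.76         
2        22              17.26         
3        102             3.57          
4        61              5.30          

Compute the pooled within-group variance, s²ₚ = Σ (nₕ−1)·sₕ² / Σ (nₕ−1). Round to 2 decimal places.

162.03

1: (29−1)·29.76² = 28·885.6576 = 24798.4128
2: (22−1)·17.26² = 21·297.9076 = 6256.0596
3: (102−1)·3.57² = 101·12.7449 = 1287.2349
4: (61−1)·5.30² = 60·28.09 = 1685.4
Numerator = 34027.1073; denominator = Σ(nₕ−1) = 210.
s²ₚ = 34027.1073/210 = 162.0338... → 162.03.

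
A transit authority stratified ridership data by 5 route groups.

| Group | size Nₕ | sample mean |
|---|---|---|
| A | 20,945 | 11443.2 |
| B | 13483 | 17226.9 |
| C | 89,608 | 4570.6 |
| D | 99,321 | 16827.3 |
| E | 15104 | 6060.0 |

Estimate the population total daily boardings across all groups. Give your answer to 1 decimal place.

A: 20945·11443.2 = 239677824
B: 13483·17226.9 = 232270292.7
C: 89608·4570.6 = 409562324.8
D: 99321·16827.3 = 1671304263.3
E: 15104·6060.0 = 91530240
τ̂ = Σ Nₕx̄ₕ = 2644344944.8.

2644344944.8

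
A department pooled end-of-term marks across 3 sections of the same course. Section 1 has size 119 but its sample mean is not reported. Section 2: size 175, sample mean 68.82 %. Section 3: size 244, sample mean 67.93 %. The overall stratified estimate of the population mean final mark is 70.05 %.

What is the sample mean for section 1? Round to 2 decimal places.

76.21

N = 119 + 175 + 244 = 538.
Overall total = μ·N = 70.05·538 = 37686.9.
Subtract the known strata: 175·68.82 + 244·67.93 = 28618.42.
Remaining total for section 1: 37686.9 − 28618.42 = 9068.48.
Divide by its size: 9068.48 / 119 = 76.2057... → 76.21.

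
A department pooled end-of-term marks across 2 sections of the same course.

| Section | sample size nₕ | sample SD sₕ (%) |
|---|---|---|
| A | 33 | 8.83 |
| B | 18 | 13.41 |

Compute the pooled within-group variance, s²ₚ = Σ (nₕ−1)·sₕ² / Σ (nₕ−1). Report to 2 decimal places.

A: (33−1)·8.83² = 32·77.9689 = 2495.0048
B: (18−1)·13.41² = 17·179.8281 = 3057.0777
Numerator = 5552.0825; denominator = Σ(nₕ−1) = 49.
s²ₚ = 5552.0825/49 = 113.3078... → 113.31.

113.31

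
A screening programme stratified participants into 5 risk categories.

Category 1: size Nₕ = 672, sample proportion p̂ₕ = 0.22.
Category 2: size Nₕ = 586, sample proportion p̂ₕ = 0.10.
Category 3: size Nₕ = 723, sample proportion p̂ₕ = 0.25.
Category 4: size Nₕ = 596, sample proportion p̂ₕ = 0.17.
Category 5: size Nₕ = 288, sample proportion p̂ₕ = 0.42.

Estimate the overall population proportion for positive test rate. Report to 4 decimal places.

N = 672 + 586 + 723 + 596 + 288 = 2865.
Overall proportion = Σ (Nₕ/N)·p̂ₕ.
Σ Nₕp̂ₕ = 147.84 + 58.6 + 180.75 + 101.32 + 120.96 = 609.47.
609.47 / 2865 = 0.212729... → 0.2127.

0.2127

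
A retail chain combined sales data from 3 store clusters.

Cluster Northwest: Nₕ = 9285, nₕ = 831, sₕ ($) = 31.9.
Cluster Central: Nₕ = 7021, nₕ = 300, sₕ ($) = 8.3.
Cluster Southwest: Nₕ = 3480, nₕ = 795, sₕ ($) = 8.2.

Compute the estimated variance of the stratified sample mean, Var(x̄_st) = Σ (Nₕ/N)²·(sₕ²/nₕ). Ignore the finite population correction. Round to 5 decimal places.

0.30120

N = 19786; Wₕ = Nₕ/N.
cluster Northwest: (9285/19786)²·31.9²/831 = 0.26966721
cluster Central: (7021/19786)²·8.3²/300 = 0.02891458
cluster Southwest: (3480/19786)²·8.2²/795 = 0.00261639
Sum = 0.30119819 → 0.30120.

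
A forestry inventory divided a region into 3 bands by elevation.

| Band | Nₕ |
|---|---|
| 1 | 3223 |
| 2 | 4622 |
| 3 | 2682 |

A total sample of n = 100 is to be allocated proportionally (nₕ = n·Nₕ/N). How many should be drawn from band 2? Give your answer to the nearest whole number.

44

Share of band 2 = 4622/10527 = 0.43906.
Allocate 100 × 0.43906 = 43.906... → 44.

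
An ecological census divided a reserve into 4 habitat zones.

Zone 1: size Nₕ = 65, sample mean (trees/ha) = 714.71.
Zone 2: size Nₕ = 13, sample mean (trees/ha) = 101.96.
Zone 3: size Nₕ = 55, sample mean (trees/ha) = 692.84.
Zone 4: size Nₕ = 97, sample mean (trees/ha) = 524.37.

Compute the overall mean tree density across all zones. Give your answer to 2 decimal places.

594.57

N = 65 + 13 + 55 + 97 = 230.
Overall mean = Σ (Nₕ/N)·x̄ₕ — weight by population share, not a simple average.
Σ Nₕx̄ₕ = 65·714.71 + 13·101.96 + 55·692.84 + 97·524.37 = 46456.15 + 1325.48 + 38106.2 + 50863.89 = 136751.72.
Divide by N: 136751.72 / 230 = 594.5727... → 594.57.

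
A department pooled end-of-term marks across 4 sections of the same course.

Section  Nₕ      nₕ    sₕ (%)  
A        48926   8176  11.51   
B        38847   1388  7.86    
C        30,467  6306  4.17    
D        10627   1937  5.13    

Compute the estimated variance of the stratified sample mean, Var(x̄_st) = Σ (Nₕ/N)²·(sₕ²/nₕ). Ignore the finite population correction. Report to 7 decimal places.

0.0066269

N = 128867; Wₕ = Nₕ/N.
section A: (48926/128867)²·11.51²/8176 = 0.0023356392
section B: (38847/128867)²·7.86²/1388 = 0.0040447079
section C: (30467/128867)²·4.17²/6306 = 0.0001541325
section D: (10627/128867)²·5.13²/1937 = 0.0000923938
Sum = 0.0066268733 → 0.0066269.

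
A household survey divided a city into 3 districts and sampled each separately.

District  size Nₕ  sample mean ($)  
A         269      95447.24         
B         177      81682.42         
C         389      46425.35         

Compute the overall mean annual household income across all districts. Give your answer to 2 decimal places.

69691.69

N = 835; weights Wₕ = Nₕ/N = (0.3222, 0.2120, 0.4659).
x̄_st = Σ Wₕ·x̄ₕ = 0.3222·95447.24 + 0.2120·81682.42 + 0.4659·46425.35 ≈ 69691.6851...
→ 69691.69.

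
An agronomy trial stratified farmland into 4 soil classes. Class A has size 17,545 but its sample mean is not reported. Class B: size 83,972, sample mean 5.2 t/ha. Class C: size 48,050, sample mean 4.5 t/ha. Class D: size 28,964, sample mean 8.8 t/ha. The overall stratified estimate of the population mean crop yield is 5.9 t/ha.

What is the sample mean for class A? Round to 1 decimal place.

N = 17545 + 83972 + 48050 + 28964 = 178531.
Overall total = μ·N = 5.9·178531 = 1053332.9.
Subtract the known strata: 83972·5.2 + 48050·4.5 + 28964·8.8 = 907762.6.
Remaining total for class A: 1053332.9 − 907762.6 = 145570.3.
Divide by its size: 145570.3 / 17545 = 8.297... → 8.3.

8.3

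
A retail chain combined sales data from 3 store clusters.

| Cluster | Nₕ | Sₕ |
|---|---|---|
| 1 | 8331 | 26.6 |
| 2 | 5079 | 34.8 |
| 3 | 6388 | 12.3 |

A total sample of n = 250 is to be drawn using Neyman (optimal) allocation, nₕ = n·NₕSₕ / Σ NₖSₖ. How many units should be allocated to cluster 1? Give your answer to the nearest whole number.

116

Σ NₕSₕ = 8331·26.6 + 5079·34.8 + 6388·12.3 = 476926.2.
Share for 1: 221604.6/476926.2 = 0.46465.
n_1 = 250 × 0.46465 = 116.163... → 116.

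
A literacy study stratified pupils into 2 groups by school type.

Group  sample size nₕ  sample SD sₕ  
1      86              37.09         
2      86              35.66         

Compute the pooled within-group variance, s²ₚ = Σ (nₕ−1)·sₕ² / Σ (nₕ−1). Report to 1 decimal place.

1323.7

1: (86−1)·37.09² = 85·1375.6681 = 116931.7885
2: (86−1)·35.66² = 85·1271.6356 = 108089.026
Numerator = 225020.8145; denominator = Σ(nₕ−1) = 170.
s²ₚ = 225020.8145/170 = 1323.652... → 1323.7.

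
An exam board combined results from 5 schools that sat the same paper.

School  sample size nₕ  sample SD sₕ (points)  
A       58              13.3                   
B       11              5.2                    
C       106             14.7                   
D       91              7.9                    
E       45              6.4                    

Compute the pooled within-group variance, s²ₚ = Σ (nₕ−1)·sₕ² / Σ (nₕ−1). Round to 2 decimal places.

132.23

A: (58−1)·13.3² = 57·176.89 = 10082.73
B: (11−1)·5.2² = 10·27.04 = 270.4
C: (106−1)·14.7² = 105·216.09 = 22689.45
D: (91−1)·7.9² = 90·62.41 = 5616.9
E: (45−1)·6.4² = 44·40.96 = 1802.24
Numerator = 40461.72; denominator = Σ(nₕ−1) = 306.
s²ₚ = 40461.72/306 = 132.2278... → 132.23.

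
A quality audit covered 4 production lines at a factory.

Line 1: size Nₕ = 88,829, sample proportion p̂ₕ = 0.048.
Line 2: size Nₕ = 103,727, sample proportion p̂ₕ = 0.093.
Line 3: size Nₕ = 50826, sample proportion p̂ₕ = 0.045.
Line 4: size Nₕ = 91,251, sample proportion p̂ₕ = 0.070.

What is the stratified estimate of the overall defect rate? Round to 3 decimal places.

0.067

Wₕ = Nₕ/N with N = 334633: 0.2655, 0.3100, 0.1519, 0.2727.
p̂_st = 0.2655·0.048 + 0.3100·0.093 + 0.1519·0.045 + 0.2727·0.070 ≈ 0.06749... → 0.067.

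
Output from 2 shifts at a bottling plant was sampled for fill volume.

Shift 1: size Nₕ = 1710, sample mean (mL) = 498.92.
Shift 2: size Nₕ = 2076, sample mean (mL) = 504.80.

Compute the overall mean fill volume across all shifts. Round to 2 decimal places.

N = 3786; weights Wₕ = Nₕ/N = (0.4517, 0.5483).
x̄_st = Σ Wₕ·x̄ₕ = 0.4517·498.92 + 0.5483·504.80 ≈ 502.1442...
→ 502.14.

502.14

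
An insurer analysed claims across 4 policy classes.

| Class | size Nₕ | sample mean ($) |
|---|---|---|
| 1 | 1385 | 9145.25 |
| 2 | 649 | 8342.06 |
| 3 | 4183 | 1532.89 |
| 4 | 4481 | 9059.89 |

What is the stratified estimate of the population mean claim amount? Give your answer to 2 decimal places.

6084.28

N = 1385 + 649 + 4183 + 4481 = 10698.
The stratified mean weights each stratum mean by its population share Nₕ/N.
Σ Nₕx̄ₕ = 1385·9145.25 + 649·8342.06 + 4183·1532.89 + 4481·9059.89 = 12666171.25 + 5413996.94 + 6412078.87 + 40597367.09 = 65089614.15.
Divide by N: 65089614.15 / 10698 = 6084.2788... → 6084.28.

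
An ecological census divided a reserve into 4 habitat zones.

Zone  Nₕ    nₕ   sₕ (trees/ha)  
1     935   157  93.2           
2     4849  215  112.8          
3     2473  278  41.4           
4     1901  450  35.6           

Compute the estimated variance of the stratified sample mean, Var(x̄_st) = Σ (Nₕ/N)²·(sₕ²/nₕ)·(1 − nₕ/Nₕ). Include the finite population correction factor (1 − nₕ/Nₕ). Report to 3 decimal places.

13.677

N = 10158. Term for each stratum: Wₕ²sₕ²/nₕ·(1−nₕ/Nₕ).
Var(x̄_st) = 0.390038 + 12.887585 + 0.324338 + 0.075287 = 13.677248 → 13.677.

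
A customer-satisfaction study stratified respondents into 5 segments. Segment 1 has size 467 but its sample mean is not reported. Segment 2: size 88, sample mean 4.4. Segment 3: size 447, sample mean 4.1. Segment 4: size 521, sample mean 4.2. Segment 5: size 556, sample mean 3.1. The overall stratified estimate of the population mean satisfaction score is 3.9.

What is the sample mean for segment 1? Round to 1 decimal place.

4.2

N = 467 + 88 + 447 + 521 + 556 = 2079.
Overall total = μ·N = 3.9·2079 = 8108.1.
Subtract the known strata: 88·4.4 + 447·4.1 + 521·4.2 + 556·3.1 = 6131.7.
Remaining total for segment 1: 8108.1 − 6131.7 = 1976.4.
Divide by its size: 1976.4 / 467 = 4.232... → 4.2.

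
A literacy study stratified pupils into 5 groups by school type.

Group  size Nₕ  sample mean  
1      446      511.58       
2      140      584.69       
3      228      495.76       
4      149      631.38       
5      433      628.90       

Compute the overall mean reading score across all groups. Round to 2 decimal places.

565.50

N = 446 + 140 + 228 + 149 + 433 = 1396.
Weight each subgroup mean by Nₕ/N and sum.
Σ Nₕx̄ₕ = 446·511.58 + 140·584.69 + 228·495.76 + 149·631.38 + 433·628.90 = 228164.68 + 81856.6 + 113033.28 + 94075.62 + 272313.7 = 789443.88.
Divide by N: 789443.88 / 1396 = 565.5042... → 565.50.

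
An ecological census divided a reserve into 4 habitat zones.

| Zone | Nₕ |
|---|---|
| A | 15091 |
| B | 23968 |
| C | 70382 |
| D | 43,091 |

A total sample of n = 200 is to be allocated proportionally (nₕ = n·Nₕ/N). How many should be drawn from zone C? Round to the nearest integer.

92

N = 15091 + 23968 + 70382 + 43091 = 152532.
n_C = 200·70382/152532 = 92.285... → 92.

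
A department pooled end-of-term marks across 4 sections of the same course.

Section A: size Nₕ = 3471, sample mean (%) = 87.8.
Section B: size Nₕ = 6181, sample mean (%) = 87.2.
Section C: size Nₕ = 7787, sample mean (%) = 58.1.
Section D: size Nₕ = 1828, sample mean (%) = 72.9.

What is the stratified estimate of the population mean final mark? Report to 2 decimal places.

74.19

x̄_st = (Σ Nₕx̄ₕ) / (Σ Nₕ) = (3471·87.8 + 6181·87.2 + 7787·58.1 + 1828·72.9) / 19267
= 1429422.9 / 19267 = 74.1902... → 74.19.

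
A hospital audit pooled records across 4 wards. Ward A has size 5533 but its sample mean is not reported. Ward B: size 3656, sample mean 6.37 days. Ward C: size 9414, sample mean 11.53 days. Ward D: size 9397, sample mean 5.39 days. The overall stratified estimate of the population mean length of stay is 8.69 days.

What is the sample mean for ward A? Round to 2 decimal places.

Σ Nₕx̄ₕ = N·μ, so 5533·x̄_A = 28000·8.69 − (3656·6.37 + 9414·11.53 + 9397·5.39).
= 243320 − 182481.97 = 60838.03.
x̄_A = 60838.03 / 5533 = 10.9955... → 11.00.

11.00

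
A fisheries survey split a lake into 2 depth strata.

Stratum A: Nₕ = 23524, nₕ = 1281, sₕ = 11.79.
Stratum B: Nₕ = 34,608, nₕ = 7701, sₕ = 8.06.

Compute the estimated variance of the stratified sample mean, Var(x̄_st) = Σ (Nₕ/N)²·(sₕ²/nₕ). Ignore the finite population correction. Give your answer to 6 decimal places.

0.020759

N = 58132; Wₕ = Nₕ/N.
stratum A: (23524/58132)²·11.79²/1281 = 0.017769299
stratum B: (34608/58132)²·8.06²/7701 = 0.002989823
Sum = 0.020759122 → 0.020759.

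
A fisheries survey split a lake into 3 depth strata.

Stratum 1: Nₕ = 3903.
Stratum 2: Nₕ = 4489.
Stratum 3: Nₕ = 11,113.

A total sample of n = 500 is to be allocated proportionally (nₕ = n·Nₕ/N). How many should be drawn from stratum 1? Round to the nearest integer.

N = 3903 + 4489 + 11113 = 19505.
n_1 = 500·3903/19505 = 100.051... → 100.

100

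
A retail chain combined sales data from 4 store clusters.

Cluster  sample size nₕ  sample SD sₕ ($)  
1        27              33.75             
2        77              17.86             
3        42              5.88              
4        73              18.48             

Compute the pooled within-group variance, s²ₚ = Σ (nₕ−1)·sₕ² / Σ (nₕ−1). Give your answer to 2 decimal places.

Degrees of freedom: 26 + 76 + 41 + 72 = 215.
Σ(nₕ−1)sₕ² = 26·1139.0625 + 76·318.9796 + 41·34.5744 + 72·341.5104 = 79864.3738.
s²ₚ = 79864.3738 / 215 = 371.4622... → 371.46.

371.46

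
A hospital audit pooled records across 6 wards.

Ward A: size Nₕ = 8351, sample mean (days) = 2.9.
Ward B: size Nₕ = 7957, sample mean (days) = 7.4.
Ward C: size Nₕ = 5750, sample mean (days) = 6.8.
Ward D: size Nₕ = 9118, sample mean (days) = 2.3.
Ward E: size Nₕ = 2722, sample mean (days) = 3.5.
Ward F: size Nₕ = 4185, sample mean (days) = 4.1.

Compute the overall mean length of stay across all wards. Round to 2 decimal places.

4.46

N = 8351 + 7957 + 5750 + 9118 + 2722 + 4185 = 38083.
Weight each subgroup mean by Nₕ/N and sum.
Σ Nₕx̄ₕ = 8351·2.9 + 7957·7.4 + 5750·6.8 + 9118·2.3 + 2722·3.5 + 4185·4.1 = 24217.9 + 58881.8 + 39100 + 20971.4 + 9527 + 17158.5 = 169856.6.
Divide by N: 169856.6 / 38083 = 4.4602... → 4.46.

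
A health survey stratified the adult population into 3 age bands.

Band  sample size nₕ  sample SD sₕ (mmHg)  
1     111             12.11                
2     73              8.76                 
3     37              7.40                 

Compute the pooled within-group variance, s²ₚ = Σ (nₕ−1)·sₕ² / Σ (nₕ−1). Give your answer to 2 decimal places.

108.39

Degrees of freedom: 110 + 72 + 36 = 218.
Σ(nₕ−1)sₕ² = 110·146.6521 + 72·76.7376 + 36·54.76 = 23628.1982.
s²ₚ = 23628.1982 / 218 = 108.3862... → 108.39.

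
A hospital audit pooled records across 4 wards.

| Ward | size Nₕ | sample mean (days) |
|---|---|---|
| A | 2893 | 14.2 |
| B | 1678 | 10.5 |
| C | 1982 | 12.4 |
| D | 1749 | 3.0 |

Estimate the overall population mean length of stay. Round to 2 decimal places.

10.66

N = 2893 + 1678 + 1982 + 1749 = 8302.
Overall mean = Σ (Nₕ/N)·x̄ₕ — weight by population share, not a simple average.
Σ Nₕx̄ₕ = 2893·14.2 + 1678·10.5 + 1982·12.4 + 1749·3.0 = 41080.6 + 17619 + 24576.8 + 5247 = 88523.4.
Divide by N: 88523.4 / 8302 = 10.6629... → 10.66.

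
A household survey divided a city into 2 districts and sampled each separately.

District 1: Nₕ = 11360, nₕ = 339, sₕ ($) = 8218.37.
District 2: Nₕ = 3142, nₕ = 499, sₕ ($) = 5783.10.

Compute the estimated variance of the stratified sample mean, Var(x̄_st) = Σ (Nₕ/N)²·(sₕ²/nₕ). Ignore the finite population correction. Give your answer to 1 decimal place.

125402.8

N = 14502; Wₕ = Nₕ/N.
district 1: (11360/14502)²·8218.37²/339 = 122256.6644
district 2: (3142/14502)²·5783.10²/499 = 3146.1355
Sum = 125402.7999 → 125402.8.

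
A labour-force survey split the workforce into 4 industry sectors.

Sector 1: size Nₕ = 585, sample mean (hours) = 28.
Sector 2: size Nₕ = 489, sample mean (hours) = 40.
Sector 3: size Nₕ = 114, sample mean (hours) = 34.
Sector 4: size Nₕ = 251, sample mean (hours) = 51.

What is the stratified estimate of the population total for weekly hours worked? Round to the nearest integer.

Population total = Σ Nₕ·x̄ₕ (each stratum's size times its mean).
585·28 + 489·40 + 114·34 + 251·51 = 16380 + 19560 + 3876 + 12801 = 52617.

52617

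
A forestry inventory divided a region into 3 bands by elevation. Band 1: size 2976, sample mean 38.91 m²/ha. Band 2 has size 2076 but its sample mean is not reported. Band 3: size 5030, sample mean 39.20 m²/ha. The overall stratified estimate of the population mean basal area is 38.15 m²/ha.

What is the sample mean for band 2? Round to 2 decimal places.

34.52

Σ Nₕx̄ₕ = N·μ, so 2076·x̄_2 = 10082·38.15 − (2976·38.91 + 5030·39.20).
= 384628.3 − 312972.16 = 71656.14.
x̄_2 = 71656.14 / 2076 = 34.5164... → 34.52.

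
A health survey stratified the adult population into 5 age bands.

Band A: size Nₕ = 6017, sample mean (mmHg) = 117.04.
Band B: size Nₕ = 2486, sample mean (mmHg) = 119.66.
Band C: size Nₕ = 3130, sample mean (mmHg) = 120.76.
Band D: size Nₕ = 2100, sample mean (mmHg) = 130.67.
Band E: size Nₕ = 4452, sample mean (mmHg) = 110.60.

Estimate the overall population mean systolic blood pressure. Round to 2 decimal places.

N = 18185; weights Wₕ = Nₕ/N = (0.3309, 0.1367, 0.1721, 0.1155, 0.2448).
x̄_st = Σ Wₕ·x̄ₕ = 0.3309·117.04 + 0.1367·119.66 + 0.1721·120.76 + 0.1155·130.67 + 0.2448·110.60 ≈ 118.0358...
→ 118.04.

118.04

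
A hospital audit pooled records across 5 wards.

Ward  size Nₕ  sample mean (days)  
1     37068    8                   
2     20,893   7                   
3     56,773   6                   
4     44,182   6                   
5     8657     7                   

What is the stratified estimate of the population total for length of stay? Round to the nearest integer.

1109124

Population total = Σ Nₕ·x̄ₕ (each stratum's size times its mean).
37068·8 + 20893·7 + 56773·6 + 44182·6 + 8657·7 = 296544 + 146251 + 340638 + 265092 + 60599 = 1109124.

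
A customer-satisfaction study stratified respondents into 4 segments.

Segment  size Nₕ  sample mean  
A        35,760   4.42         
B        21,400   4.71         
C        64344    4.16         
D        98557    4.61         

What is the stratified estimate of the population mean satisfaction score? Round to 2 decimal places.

x̄_st = (Σ Nₕx̄ₕ) / (Σ Nₕ) = (35760·4.42 + 21400·4.71 + 64344·4.16 + 98557·4.61) / 220061
= 980872.01 / 220061 = 4.4573... → 4.46.

4.46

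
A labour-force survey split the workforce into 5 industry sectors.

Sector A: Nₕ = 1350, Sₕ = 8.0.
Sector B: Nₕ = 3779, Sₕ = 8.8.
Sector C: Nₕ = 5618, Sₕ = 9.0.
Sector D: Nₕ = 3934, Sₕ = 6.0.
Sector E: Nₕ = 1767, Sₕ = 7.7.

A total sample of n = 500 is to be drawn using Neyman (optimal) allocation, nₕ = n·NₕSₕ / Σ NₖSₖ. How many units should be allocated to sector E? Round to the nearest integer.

52

A: NₕSₕ = 1350·8.0 = 10800
B: NₕSₕ = 3779·8.8 = 33255.2
C: NₕSₕ = 5618·9.0 = 50562
D: NₕSₕ = 3934·6.0 = 23604
E: NₕSₕ = 1767·7.7 = 13605.9
Σ NₕSₕ = 131827.1.
n_E = 500·13605.9/131827.1 = 51.605... → 52.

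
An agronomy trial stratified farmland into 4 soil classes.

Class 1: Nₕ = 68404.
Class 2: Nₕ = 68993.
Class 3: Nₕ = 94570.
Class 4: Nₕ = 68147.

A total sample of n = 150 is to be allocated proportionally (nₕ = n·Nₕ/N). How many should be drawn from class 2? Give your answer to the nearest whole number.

N = 68404 + 68993 + 94570 + 68147 = 300114.
n_2 = 150·68993/300114 = 34.483... → 34.

34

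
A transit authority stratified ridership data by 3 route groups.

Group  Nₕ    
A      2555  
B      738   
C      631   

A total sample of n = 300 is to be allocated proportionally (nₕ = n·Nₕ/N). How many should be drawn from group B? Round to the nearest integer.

56

N = 2555 + 738 + 631 = 3924.
n_B = 300·738/3924 = 56.422... → 56.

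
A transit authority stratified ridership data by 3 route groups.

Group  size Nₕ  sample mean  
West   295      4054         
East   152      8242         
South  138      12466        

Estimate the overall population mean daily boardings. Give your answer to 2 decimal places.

7126.53

x̄_st = (Σ Nₕx̄ₕ) / (Σ Nₕ) = (295·4054 + 152·8242 + 138·12466) / 585
= 4169022 / 585 = 7126.5333... → 7126.53.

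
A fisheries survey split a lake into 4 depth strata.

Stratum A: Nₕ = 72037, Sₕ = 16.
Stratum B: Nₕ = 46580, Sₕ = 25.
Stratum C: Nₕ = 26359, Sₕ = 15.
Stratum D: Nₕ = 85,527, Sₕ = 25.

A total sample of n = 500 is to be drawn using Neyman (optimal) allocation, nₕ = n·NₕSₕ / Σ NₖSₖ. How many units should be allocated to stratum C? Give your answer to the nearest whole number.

41

A: NₕSₕ = 72037·16 = 1152592
B: NₕSₕ = 46580·25 = 1164500
C: NₕSₕ = 26359·15 = 395385
D: NₕSₕ = 85527·25 = 2138175
Σ NₕSₕ = 4850652.
n_C = 500·395385/4850652 = 40.756... → 41.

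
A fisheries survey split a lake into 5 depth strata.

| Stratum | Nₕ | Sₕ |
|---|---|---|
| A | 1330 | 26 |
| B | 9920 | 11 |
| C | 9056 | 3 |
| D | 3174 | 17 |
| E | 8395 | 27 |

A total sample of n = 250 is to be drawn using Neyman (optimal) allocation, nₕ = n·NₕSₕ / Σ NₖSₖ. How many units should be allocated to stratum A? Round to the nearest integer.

Σ NₕSₕ = 1330·26 + 9920·11 + 9056·3 + 3174·17 + 8395·27 = 451491.
Share for A: 34580/451491 = 0.07659.
n_A = 250 × 0.07659 = 19.148... → 19.

19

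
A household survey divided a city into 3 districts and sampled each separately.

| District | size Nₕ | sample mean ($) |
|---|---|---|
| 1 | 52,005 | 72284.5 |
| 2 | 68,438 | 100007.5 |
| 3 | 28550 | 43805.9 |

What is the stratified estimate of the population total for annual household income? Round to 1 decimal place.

11854127152.5

1: 52005·72284.5 = 3759155422.5
2: 68438·100007.5 = 6844313285
3: 28550·43805.9 = 1250658445
τ̂ = Σ Nₕx̄ₕ = 11854127152.5.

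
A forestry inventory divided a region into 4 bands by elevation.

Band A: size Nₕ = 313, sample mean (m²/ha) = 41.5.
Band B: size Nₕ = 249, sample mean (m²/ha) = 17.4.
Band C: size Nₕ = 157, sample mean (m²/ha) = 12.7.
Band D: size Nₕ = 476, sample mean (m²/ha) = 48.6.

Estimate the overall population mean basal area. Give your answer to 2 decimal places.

35.52

x̄_st = (Σ Nₕx̄ₕ) / (Σ Nₕ) = (313·41.5 + 249·17.4 + 157·12.7 + 476·48.6) / 1195
= 42449.6 / 1195 = 35.5227... → 35.52.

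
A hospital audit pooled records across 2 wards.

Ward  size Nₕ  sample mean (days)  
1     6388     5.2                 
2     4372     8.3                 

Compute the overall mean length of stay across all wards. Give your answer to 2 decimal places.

x̄_st = (Σ Nₕx̄ₕ) / (Σ Nₕ) = (6388·5.2 + 4372·8.3) / 10760
= 69505.2 / 10760 = 6.4596... → 6.46.

6.46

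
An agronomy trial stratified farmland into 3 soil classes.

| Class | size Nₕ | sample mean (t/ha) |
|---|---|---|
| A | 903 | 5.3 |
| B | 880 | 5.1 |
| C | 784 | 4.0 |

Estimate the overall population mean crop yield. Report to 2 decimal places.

N = 2567; weights Wₕ = Nₕ/N = (0.3518, 0.3428, 0.3054).
x̄_st = Σ Wₕ·x̄ₕ = 0.3518·5.3 + 0.3428·5.1 + 0.3054·4.0 ≈ 4.8344...
→ 4.83.

4.83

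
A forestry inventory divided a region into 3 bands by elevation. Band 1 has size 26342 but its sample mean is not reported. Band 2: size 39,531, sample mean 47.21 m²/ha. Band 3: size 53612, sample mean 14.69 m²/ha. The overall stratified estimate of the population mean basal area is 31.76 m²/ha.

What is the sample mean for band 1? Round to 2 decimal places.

43.32

Σ Nₕx̄ₕ = N·μ, so 26342·x̄_1 = 119485·31.76 − (39531·47.21 + 53612·14.69).
= 3794843.6 − 2653818.79 = 1141024.81.
x̄_1 = 1141024.81 / 26342 = 43.3158... → 43.32.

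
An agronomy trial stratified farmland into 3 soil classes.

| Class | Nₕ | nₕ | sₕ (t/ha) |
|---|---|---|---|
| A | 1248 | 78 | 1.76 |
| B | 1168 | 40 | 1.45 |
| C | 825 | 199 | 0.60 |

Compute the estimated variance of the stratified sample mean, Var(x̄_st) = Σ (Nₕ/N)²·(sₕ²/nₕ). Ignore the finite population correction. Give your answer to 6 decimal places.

N = 3241; Wₕ = Nₕ/N.
class A: (1248/3241)²·1.76²/78 = 0.005888462
class B: (1168/3241)²·1.45²/40 = 0.006826587
class C: (825/3241)²·0.60²/199 = 0.000117219
Sum = 0.012832268 → 0.012832.

0.012832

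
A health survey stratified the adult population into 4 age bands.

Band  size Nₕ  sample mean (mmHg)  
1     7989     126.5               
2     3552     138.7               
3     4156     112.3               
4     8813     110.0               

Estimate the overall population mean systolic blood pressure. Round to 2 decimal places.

N = 24510; weights Wₕ = Nₕ/N = (0.3259, 0.1449, 0.1696, 0.3596).
x̄_st = Σ Wₕ·x̄ₕ = 0.3259·126.5 + 0.1449·138.7 + 0.1696·112.3 + 0.3596·110.0 ≈ 119.9274...
→ 119.93.

119.93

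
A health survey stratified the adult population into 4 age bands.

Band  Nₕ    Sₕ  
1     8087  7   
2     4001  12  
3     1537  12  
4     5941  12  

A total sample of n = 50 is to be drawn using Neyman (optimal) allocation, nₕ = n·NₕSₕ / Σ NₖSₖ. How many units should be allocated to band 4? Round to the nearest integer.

Σ NₕSₕ = 8087·7 + 4001·12 + 1537·12 + 5941·12 = 194357.
Share for 4: 71292/194357 = 0.36681.
n_4 = 50 × 0.36681 = 18.340... → 18.

18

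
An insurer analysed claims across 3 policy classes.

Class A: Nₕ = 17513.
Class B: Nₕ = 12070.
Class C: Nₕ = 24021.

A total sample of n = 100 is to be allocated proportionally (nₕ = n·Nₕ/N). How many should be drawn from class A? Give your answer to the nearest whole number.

33

Share of class A = 17513/53604 = 0.32671.
Allocate 100 × 0.32671 = 32.671... → 33.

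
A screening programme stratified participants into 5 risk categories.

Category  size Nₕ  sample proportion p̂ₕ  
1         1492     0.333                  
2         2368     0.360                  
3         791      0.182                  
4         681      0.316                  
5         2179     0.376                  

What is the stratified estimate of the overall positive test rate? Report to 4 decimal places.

N = 1492 + 2368 + 791 + 681 + 2179 = 7511.
Overall proportion = Σ (Nₕ/N)·p̂ₕ.
Σ Nₕp̂ₕ = 496.836 + 852.48 + 143.962 + 215.196 + 819.304 = 2527.778.
2527.778 / 7511 = 0.336543... → 0.3365.

0.3365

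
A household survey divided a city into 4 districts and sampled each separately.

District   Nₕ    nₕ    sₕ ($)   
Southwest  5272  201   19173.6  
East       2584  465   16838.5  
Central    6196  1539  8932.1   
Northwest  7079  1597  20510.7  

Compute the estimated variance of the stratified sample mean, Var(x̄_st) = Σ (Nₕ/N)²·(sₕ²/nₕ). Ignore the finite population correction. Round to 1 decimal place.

N = 21131; Wₕ = Nₕ/N.
district Southwest: (5272/21131)²·19173.6²/201 = 113847.0997
district East: (2584/21131)²·16838.5²/465 = 9117.9828
district Central: (6196/21131)²·8932.1²/1539 = 4457.0884
district Northwest: (7079/21131)²·20510.7²/1597 = 29563.7672
Sum = 156985.9382 → 156985.9.

156985.9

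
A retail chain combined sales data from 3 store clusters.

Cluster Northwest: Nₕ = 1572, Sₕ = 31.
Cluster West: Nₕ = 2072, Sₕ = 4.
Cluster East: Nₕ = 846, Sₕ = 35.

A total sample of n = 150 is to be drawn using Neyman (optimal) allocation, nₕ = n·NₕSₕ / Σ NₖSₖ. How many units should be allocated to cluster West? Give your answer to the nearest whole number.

14

Σ NₕSₕ = 1572·31 + 2072·4 + 846·35 = 86630.
Share for West: 8288/86630 = 0.09567.
n_West = 150 × 0.09567 = 14.351... → 14.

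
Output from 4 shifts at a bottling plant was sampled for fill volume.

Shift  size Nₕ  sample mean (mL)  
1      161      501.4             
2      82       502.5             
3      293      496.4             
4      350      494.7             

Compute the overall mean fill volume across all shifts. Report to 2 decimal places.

x̄_st = (Σ Nₕx̄ₕ) / (Σ Nₕ) = (161·501.4 + 82·502.5 + 293·496.4 + 350·494.7) / 886
= 440520.6 / 886 = 497.2016... → 497.20.

497.20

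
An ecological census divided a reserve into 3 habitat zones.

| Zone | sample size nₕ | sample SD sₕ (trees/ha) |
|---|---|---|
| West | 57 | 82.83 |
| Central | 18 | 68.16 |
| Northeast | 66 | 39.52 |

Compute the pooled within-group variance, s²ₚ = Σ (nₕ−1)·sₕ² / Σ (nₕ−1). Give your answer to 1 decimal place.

4092.0

West: (57−1)·82.83² = 56·6860.8089 = 384205.2984
Central: (18−1)·68.16² = 17·4645.7856 = 78978.3552
Northeast: (66−1)·39.52² = 65·1561.8304 = 101518.976
Numerator = 564702.6296; denominator = Σ(nₕ−1) = 138.
s²ₚ = 564702.6296/138 = 4092.048... → 4092.0.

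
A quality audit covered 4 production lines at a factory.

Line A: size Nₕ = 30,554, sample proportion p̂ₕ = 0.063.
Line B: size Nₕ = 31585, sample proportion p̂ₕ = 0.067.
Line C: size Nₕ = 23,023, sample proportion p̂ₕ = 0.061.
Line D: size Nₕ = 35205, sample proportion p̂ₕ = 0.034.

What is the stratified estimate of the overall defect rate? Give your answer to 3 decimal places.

0.055

Wₕ = Nₕ/N with N = 120367: 0.2538, 0.2624, 0.1913, 0.2925.
p̂_st = 0.2538·0.063 + 0.2624·0.067 + 0.1913·0.061 + 0.2925·0.034 ≈ 0.05519... → 0.055.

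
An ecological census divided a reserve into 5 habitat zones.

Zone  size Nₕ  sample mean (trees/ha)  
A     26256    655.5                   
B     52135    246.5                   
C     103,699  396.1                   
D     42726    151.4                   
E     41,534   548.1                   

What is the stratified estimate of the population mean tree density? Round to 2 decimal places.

N = 266350; weights Wₕ = Nₕ/N = (0.0986, 0.1957, 0.3893, 0.1604, 0.1559).
x̄_st = Σ Wₕ·x̄ₕ = 0.0986·655.5 + 0.1957·246.5 + 0.3893·396.1 + 0.1604·151.4 + 0.1559·548.1 ≈ 376.8378...
→ 376.84.

376.84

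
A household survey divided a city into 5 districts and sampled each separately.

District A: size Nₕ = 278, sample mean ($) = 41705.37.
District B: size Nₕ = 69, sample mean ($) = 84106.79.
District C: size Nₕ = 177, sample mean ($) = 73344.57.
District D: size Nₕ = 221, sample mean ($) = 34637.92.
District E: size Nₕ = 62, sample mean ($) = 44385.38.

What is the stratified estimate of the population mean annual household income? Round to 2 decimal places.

50540.67

N = 807; weights Wₕ = Nₕ/N = (0.3445, 0.0855, 0.2193, 0.2739, 0.0768).
x̄_st = Σ Wₕ·x̄ₕ = 0.3445·41705.37 + 0.0855·84106.79 + 0.2193·73344.57 + 0.2739·34637.92 + 0.0768·44385.38 ≈ 50540.6743...
→ 50540.67.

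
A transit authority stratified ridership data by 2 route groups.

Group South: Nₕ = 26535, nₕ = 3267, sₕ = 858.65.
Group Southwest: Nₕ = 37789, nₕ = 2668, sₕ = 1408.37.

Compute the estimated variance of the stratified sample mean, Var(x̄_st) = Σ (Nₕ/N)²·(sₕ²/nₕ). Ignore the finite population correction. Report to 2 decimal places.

294.99

N = 64324; Wₕ = Nₕ/N.
group South: (26535/64324)²·858.65²/3267 = 38.40390
group Southwest: (37789/64324)²·1408.37²/2668 = 256.58568
Sum = 294.98958 → 294.99.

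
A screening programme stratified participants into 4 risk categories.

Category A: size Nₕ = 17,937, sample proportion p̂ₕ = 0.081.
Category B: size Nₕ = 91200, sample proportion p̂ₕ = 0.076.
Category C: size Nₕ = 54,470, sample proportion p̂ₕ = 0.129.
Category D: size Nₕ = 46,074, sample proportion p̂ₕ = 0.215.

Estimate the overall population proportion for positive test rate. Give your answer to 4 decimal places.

0.1207

N = 17937 + 91200 + 54470 + 46074 = 209681.
Overall proportion = Σ (Nₕ/N)·p̂ₕ.
Σ Nₕp̂ₕ = 1452.897 + 6931.2 + 7026.63 + 9905.91 = 25316.637.
25316.637 / 209681 = 0.120739... → 0.1207.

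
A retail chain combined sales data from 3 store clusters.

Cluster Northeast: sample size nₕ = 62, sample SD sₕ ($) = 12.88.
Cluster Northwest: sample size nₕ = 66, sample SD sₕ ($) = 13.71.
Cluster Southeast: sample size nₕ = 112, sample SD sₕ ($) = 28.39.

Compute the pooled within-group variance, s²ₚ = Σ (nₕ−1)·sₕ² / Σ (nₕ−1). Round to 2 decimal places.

471.74

Northeast: (62−1)·12.88² = 61·165.8944 = 10119.5584
Northwest: (66−1)·13.71² = 65·187.9641 = 12217.6665
Southeast: (112−1)·28.39² = 111·805.9921 = 89465.1231
Numerator = 111802.348; denominator = Σ(nₕ−1) = 237.
s²ₚ = 111802.348/237 = 471.7399... → 471.74.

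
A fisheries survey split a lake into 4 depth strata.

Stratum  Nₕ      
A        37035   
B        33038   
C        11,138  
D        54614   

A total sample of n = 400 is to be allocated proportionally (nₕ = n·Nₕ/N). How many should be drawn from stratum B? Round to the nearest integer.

97

N = 37035 + 33038 + 11138 + 54614 = 135825.
n_B = 400·33038/135825 = 97.296... → 97.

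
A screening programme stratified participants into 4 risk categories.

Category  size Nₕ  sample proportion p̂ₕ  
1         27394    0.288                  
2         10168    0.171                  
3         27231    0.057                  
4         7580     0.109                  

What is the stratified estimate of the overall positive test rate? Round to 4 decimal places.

Wₕ = Nₕ/N with N = 72373: 0.3785, 0.1405, 0.3763, 0.1047.
p̂_st = 0.3785·0.288 + 0.1405·0.171 + 0.3763·0.057 + 0.1047·0.109 ≈ 0.165899... → 0.1659.

0.1659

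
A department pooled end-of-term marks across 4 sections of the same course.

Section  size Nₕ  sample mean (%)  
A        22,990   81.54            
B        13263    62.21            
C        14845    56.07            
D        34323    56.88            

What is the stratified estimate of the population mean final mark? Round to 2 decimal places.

x̄_st = (Σ Nₕx̄ₕ) / (Σ Nₕ) = (22990·81.54 + 13263·62.21 + 14845·56.07 + 34323·56.88) / 85421
= 5484347.22 / 85421 = 64.2037... → 64.20.

64.20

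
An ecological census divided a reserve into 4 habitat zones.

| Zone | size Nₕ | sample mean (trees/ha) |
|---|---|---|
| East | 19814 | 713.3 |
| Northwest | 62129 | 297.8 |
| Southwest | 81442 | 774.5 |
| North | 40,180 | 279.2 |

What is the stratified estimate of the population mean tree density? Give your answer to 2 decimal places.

N = 19814 + 62129 + 81442 + 40180 = 203565.
Weight each subgroup mean by Nₕ/N and sum.
Σ Nₕx̄ₕ = 19814·713.3 + 62129·297.8 + 81442·774.5 + 40180·279.2 = 14133326.2 + 18502016.2 + 63076829 + 11218256 = 106930427.4.
Divide by N: 106930427.4 / 203565 = 525.2889... → 525.29.

525.29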